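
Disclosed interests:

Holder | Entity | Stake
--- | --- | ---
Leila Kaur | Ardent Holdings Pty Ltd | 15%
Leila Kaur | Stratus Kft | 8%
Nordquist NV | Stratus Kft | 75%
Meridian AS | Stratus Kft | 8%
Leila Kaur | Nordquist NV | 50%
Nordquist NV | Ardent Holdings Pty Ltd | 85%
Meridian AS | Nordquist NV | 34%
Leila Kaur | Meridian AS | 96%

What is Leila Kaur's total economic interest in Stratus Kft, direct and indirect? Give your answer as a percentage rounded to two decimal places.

77.66%

Leila reaches Stratus along 4 paths.
Via Nordquist: 50% × 75% = 37.5%.
Via Meridian → Nordquist: 96% × 34% × 75% = 24.48%.
Direct stake: 8% = 8%.
Via Meridian: 96% × 8% = 7.68%.
Total: 37.5% + 24.48% + 8% + 7.68% = 77.66%.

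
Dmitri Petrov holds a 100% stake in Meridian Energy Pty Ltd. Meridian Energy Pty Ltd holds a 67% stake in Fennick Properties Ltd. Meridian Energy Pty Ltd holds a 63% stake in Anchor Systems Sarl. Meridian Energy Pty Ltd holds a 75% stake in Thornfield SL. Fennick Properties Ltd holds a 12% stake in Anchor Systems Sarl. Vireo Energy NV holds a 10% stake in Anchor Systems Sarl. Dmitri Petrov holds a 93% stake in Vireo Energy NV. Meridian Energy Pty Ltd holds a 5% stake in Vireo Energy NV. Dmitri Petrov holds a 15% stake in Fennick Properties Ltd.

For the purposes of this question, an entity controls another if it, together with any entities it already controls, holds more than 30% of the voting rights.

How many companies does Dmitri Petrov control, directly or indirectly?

Dmitri holds 100% of Meridian, so Dmitri controls Meridian.
Dmitri and Meridian together hold 93% + 5% = 98% of Vireo, so Dmitri controls Vireo.
Meridian and Dmitri together hold 67% + 15% = 82% of Fennick, so Dmitri controls Fennick.
Meridian holds 75% of Thornfield, so Dmitri controls Thornfield.
Meridian and Vireo and Fennick together hold 63% + 10% + 12% = 85% of Anchor, so Dmitri controls Anchor.
Dmitri controls 5 companies.

5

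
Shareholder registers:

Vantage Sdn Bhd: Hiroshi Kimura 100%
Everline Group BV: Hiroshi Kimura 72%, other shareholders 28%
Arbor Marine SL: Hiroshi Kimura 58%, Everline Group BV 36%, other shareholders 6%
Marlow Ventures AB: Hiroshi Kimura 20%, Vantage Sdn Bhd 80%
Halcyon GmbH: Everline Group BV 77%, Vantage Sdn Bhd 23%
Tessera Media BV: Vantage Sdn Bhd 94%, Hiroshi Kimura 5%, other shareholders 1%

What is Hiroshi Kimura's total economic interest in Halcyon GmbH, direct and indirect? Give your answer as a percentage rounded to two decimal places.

78.44%

Hiroshi reaches Halcyon along 2 paths.
Via Everline: 72% × 77% = 55.44%.
Via Vantage: 100% × 23% = 23%.
Total: 55.44% + 23% = 78.44%.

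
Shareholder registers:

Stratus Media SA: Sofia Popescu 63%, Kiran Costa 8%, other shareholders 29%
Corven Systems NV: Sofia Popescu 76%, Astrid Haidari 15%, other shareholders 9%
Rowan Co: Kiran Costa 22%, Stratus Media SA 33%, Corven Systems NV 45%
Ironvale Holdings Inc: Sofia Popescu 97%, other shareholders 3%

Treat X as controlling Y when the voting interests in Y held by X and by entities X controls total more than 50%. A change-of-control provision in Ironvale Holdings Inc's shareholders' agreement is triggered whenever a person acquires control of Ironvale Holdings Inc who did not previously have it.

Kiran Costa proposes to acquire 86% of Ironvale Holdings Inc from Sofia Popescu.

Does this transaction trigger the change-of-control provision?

The purchase adds only to Kiran's holdings (Sofia's stake shrinks), so Kiran is the only person who could newly come to control Ironvale.
Kiran's largest direct stake is 22% in Rowan, which does not meet the threshold, so Kiran controls no company.
Neither Kiran nor any entity Kiran controls holds any voting interest in Ironvale.
So before the transaction, Kiran does not control Ironvale.
After the purchase, Kiran holds 86% of Ironvale directly, and Sofia's stake falls to 11%.
Kiran holds 86% of Ironvale, so Kiran controls Ironvale.
Kiran did not control Ironvale before and does after, so the clause is triggered.

Yes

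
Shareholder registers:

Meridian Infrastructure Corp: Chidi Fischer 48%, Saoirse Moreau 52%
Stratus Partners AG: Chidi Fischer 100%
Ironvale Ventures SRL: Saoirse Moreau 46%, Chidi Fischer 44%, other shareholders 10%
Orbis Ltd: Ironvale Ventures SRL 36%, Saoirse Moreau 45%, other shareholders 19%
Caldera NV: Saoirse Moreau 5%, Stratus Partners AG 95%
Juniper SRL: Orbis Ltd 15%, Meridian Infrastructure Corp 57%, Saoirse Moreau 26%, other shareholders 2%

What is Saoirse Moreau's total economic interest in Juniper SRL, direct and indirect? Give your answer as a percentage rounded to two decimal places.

Saoirse reaches Juniper along 4 paths.
Via Ironvale → Orbis: 46% × 36% × 15% = 2.484%.
Via Orbis: 45% × 15% = 6.75%.
Via Meridian: 52% × 57% = 29.64%.
Direct stake: 26% = 26%.
Total: 2.484% + 6.75% + 29.64% + 26% = 64.874%.
Rounded: 64.87%.

64.87%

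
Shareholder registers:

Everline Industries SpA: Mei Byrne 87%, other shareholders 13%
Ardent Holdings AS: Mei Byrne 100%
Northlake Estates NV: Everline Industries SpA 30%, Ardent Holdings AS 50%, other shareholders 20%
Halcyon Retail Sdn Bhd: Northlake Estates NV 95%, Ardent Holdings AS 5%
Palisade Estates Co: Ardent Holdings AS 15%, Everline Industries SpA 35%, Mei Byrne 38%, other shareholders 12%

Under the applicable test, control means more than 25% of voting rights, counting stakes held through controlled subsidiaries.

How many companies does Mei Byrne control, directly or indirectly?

Mei holds 87% of Everline, so Mei controls Everline.
Mei holds 100% of Ardent, so Mei controls Ardent.
Everline and Ardent together hold 30% + 50% = 80% of Northlake, so Mei controls Northlake.
Northlake and Ardent together hold 95% + 5% = 100% of Halcyon, so Mei controls Halcyon.
Ardent and Everline and Mei together hold 15% + 35% + 38% = 88% of Palisade, so Mei controls Palisade.
Mei controls 5 companies.

5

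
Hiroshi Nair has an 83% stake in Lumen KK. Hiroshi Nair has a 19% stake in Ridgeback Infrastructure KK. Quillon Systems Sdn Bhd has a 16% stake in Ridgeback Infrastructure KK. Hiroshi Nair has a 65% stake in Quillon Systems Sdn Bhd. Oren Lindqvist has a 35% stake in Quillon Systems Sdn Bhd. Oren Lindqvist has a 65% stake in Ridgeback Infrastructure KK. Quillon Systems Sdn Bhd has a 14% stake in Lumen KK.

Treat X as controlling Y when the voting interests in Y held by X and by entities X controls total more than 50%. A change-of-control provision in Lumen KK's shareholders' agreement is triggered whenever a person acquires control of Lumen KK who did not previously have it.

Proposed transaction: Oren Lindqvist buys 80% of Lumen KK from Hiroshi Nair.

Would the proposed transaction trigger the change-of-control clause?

The purchase adds only to Oren's holdings (Hiroshi's stake shrinks), so Oren is the only person who could newly come to control Lumen.
Oren holds 65% of Ridgeback, so Oren controls Ridgeback.
Neither Oren nor any entity Oren controls holds any voting interest in Lumen.
So before the transaction, Oren does not control Lumen.
After the purchase, Oren holds 80% of Lumen directly, and Hiroshi's stake falls to 3%.
Oren holds 80% of Lumen, so Oren controls Lumen.
Oren did not control Lumen before and does after, so the clause is triggered.

Yes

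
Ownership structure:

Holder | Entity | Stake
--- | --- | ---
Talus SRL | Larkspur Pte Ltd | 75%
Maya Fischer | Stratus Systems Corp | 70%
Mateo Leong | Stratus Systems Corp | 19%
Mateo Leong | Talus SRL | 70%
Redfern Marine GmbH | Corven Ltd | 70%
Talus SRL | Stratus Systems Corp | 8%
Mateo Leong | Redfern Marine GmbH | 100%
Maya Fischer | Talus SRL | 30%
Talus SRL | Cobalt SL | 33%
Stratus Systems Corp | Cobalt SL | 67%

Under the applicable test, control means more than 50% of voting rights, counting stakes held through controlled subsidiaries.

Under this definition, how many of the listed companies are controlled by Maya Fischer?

Maya holds 70% of Stratus, so Maya controls Stratus.
Stratus holds 67% of Cobalt, so Maya controls Cobalt.
No other company's threshold is met.
Maya controls 2 companies.

2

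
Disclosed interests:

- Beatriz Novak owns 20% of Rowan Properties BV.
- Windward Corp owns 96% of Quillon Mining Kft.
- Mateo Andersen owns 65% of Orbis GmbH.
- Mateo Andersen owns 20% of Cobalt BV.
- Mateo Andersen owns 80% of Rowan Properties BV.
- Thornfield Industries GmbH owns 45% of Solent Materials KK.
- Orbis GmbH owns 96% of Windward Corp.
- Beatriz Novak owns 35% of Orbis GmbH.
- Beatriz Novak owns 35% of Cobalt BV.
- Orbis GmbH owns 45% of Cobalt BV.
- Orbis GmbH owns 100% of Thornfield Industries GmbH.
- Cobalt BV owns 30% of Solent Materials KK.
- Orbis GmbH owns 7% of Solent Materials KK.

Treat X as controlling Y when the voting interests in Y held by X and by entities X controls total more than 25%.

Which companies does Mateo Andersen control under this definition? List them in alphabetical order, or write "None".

Cobalt BV, Orbis GmbH, Quillon Mining Kft, Rowan Properties BV, Solent Materials KK, Thornfield Industries GmbH, Windward Corp

Mateo holds 65% of Orbis, so Mateo controls Orbis.
Orbis and Mateo together hold 45% + 20% = 65% of Cobalt, so Mateo controls Cobalt.
Orbis holds 100% of Thornfield, so Mateo controls Thornfield.
Mateo holds 80% of Rowan, so Mateo controls Rowan.
Orbis holds 96% of Windward, so Mateo controls Windward.
Windward holds 96% of Quillon, so Mateo controls Quillon.
Thornfield and Orbis and Cobalt together hold 45% + 7% + 30% = 82% of Solent, so Mateo controls Solent.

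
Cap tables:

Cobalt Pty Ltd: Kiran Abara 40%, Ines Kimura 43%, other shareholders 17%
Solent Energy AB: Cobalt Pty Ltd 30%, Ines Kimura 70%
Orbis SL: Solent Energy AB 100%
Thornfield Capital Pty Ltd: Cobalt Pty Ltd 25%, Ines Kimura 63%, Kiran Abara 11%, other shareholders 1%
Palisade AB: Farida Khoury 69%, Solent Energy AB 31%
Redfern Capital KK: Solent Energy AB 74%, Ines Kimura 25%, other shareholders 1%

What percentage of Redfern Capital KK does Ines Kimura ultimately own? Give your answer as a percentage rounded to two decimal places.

Ines reaches Redfern along 3 paths.
Via Cobalt → Solent: 43% × 30% × 74% = 9.546%.
Via Solent: 70% × 74% = 51.8%.
Direct stake: 25% = 25%.
Total: 9.546% + 51.8% + 25% = 86.346%.
Rounded: 86.35%.

86.35%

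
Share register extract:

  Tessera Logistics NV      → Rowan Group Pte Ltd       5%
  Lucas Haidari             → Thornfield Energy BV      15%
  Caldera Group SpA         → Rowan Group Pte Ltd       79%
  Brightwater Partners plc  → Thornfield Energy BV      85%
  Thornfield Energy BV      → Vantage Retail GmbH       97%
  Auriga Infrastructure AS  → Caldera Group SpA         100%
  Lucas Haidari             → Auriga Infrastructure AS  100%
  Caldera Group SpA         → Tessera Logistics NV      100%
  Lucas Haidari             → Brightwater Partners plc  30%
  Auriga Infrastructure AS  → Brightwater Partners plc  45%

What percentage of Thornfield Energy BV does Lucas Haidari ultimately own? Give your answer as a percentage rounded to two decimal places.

78.75%

Lucas reaches Thornfield along 3 paths.
Direct stake: 15% = 15%.
Via Auriga → Brightwater: 100% × 45% × 85% = 38.25%.
Via Brightwater: 30% × 85% = 25.5%.
Total: 15% + 38.25% + 25.5% = 78.75%.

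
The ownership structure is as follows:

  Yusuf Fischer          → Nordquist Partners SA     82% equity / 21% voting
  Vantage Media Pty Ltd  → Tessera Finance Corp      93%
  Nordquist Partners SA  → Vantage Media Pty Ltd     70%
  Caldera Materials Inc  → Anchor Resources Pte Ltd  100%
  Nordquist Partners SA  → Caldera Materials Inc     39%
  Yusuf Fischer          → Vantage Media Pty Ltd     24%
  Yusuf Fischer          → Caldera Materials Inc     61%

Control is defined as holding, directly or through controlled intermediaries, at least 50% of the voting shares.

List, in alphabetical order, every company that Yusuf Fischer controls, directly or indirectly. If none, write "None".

Yusuf holds 61% of Caldera, so Yusuf controls Caldera.
Caldera holds 100% of Anchor, so Yusuf controls Anchor.
No other company's threshold is met.

Anchor Resources Pte Ltd, Caldera Materials Inc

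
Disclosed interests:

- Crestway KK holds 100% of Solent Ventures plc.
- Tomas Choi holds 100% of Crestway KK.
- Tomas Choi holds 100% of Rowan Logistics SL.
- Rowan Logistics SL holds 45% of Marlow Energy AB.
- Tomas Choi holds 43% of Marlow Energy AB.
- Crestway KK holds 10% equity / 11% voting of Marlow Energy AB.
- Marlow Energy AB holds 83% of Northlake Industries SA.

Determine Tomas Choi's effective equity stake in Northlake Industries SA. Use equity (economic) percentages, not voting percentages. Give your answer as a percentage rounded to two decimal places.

81.34%

Tomas reaches Northlake along 3 paths.
Via Marlow: 43% × 83% = 35.69%.
Via Crestway → Marlow: 100% × 10% × 83% = 8.3%.
Via Rowan → Marlow: 100% × 45% × 83% = 37.35%.
Total: 35.69% + 8.3% + 37.35% = 81.34%.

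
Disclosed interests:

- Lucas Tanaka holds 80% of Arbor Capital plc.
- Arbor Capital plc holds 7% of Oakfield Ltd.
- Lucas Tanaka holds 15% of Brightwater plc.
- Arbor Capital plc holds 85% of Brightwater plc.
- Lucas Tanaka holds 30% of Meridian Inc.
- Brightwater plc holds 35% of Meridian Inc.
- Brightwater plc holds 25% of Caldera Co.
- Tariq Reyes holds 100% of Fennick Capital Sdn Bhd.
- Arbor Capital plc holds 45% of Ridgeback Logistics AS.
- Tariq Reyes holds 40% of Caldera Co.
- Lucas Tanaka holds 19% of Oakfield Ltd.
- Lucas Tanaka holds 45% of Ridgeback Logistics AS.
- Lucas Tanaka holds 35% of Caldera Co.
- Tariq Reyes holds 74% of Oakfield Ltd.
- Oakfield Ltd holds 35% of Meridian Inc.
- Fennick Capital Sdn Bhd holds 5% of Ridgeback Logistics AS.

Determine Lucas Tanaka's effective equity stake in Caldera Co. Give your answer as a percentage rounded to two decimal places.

55.75%

Lucas reaches Caldera along 3 paths.
Direct stake: 35% = 35%.
Via Brightwater: 15% × 25% = 3.75%.
Via Arbor → Brightwater: 80% × 85% × 25% = 17%.
Total: 35% + 3.75% + 17% = 55.75%.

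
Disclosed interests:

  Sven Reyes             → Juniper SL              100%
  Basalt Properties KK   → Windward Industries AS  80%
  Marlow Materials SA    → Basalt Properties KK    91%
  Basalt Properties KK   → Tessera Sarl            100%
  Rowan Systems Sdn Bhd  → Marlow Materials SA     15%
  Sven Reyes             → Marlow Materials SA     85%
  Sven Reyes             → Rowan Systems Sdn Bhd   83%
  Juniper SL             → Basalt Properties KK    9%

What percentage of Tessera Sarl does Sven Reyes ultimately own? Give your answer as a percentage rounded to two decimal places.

97.68%

Sven reaches Tessera along 3 paths.
Via Juniper → Basalt: 100% × 9% × 100% = 9%.
Via Rowan → Marlow → Basalt: 83% × 15% × 91% × 100% = 11.3295%.
Via Marlow → Basalt: 85% × 91% × 100% = 77.35%.
Total: 9% + 11.3295% + 77.35% = 97.6795%.
Rounded: 97.68%.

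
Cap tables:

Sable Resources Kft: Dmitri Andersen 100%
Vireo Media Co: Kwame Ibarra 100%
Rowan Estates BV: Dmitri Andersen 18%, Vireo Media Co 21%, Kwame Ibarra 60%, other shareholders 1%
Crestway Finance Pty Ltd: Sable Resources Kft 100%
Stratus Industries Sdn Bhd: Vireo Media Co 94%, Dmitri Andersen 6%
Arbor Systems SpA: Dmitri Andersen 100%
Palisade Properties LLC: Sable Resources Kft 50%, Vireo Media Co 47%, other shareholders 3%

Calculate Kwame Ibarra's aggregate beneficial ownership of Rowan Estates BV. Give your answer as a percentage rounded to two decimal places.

Kwame reaches Rowan along 2 paths.
Via Vireo: 100% × 21% = 21%.
Direct stake: 60% = 60%.
Total: 21% + 60% = 81%.
Rounded: 81.00%.

81.00%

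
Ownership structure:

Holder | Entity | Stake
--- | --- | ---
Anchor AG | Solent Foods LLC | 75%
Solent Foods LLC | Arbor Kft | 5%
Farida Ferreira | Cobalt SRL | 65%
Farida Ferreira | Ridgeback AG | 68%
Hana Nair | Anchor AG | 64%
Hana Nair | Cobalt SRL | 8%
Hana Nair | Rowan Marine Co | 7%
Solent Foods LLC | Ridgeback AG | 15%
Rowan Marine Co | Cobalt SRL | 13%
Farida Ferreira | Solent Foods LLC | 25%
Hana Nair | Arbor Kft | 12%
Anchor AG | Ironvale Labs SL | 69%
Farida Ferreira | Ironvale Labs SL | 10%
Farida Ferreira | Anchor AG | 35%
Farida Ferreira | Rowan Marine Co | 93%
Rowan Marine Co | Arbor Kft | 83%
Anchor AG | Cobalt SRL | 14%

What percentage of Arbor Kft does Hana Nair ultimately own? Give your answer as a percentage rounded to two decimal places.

20.21%

Hana reaches Arbor along 3 paths.
Via Anchor → Solent: 64% × 75% × 5% = 2.4%.
Via Rowan: 7% × 83% = 5.81%.
Direct stake: 12% = 12%.
Total: 2.4% + 5.81% + 12% = 20.21%.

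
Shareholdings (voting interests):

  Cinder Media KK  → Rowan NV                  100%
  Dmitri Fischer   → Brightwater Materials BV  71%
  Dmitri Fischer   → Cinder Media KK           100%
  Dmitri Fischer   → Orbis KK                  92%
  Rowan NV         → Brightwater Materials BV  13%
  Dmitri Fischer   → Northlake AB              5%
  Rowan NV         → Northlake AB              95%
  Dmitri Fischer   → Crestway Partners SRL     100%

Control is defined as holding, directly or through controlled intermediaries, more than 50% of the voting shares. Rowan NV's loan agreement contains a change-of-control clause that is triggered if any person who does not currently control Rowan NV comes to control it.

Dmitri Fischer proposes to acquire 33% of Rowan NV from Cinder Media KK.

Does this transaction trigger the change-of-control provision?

No

The purchase adds only to Dmitri's holdings (Cinder's stake shrinks), so Dmitri is the only person who could newly come to control Rowan.
Dmitri holds 100% of Cinder, so Dmitri controls Cinder.
Cinder holds 100% of Rowan, so Dmitri controls Rowan.
So Dmitri already controls Rowan before the transaction.
After the purchase, Dmitri holds 33% of Rowan directly, and Cinder's stake falls to 67%.
Dmitri controlled Rowan already, so this is not a new person acquiring control; every other person's position is unchanged or reduced.
No new person acquires control, so the clause is not triggered.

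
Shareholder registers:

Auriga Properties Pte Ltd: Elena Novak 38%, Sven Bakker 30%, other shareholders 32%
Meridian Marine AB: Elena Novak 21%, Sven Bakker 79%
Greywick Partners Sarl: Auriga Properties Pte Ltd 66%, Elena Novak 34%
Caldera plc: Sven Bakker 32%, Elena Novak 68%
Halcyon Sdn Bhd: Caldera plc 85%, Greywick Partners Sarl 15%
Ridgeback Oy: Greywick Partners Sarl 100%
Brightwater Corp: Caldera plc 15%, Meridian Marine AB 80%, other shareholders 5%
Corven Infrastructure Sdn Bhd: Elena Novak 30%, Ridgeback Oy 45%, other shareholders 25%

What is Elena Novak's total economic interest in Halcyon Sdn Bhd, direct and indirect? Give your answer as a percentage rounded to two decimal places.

66.66%

Elena reaches Halcyon along 3 paths.
Via Caldera: 68% × 85% = 57.8%.
Via Auriga → Greywick: 38% × 66% × 15% = 3.762%.
Via Greywick: 34% × 15% = 5.1%.
Total: 57.8% + 3.762% + 5.1% = 66.662%.
Rounded: 66.66%.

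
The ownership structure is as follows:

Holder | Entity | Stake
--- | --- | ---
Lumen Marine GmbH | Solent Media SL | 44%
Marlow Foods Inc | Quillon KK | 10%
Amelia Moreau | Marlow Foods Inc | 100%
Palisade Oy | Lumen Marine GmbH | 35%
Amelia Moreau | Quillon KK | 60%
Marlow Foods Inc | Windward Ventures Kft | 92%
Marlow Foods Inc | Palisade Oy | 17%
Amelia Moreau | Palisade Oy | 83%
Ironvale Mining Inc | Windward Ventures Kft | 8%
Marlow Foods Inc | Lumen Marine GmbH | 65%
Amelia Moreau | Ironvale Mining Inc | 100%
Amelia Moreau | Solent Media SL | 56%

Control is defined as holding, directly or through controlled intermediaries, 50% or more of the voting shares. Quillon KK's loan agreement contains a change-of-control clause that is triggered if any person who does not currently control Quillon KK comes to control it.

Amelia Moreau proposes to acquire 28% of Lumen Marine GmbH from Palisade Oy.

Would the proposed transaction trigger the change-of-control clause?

The purchase adds only to Amelia's holdings (Palisade's stake shrinks), so Amelia is the only person who could newly come to control Quillon.
Amelia holds 100% of Marlow, so Amelia controls Marlow.
Marlow and Amelia together hold 10% + 60% = 70% of Quillon, so Amelia controls Quillon.
So Amelia already controls Quillon before the transaction.
After the purchase, Amelia holds 28% of Lumen directly, and Palisade's stake falls to 7%.
Amelia controlled Quillon already, so this is not a new person acquiring control; every other person's position is unchanged or reduced.
No new person acquires control, so the clause is not triggered.

No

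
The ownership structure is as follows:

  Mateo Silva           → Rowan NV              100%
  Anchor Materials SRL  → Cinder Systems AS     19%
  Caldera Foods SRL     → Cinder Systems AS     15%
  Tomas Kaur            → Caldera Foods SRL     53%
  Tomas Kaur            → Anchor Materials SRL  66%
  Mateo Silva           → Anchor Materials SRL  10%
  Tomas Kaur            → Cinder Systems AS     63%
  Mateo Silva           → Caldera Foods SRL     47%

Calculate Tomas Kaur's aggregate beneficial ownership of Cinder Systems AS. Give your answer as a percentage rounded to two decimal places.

83.49%

Tomas reaches Cinder along 3 paths.
Via Caldera: 53% × 15% = 7.95%.
Direct stake: 63% = 63%.
Via Anchor: 66% × 19% = 12.54%.
Total: 7.95% + 63% + 12.54% = 83.49%.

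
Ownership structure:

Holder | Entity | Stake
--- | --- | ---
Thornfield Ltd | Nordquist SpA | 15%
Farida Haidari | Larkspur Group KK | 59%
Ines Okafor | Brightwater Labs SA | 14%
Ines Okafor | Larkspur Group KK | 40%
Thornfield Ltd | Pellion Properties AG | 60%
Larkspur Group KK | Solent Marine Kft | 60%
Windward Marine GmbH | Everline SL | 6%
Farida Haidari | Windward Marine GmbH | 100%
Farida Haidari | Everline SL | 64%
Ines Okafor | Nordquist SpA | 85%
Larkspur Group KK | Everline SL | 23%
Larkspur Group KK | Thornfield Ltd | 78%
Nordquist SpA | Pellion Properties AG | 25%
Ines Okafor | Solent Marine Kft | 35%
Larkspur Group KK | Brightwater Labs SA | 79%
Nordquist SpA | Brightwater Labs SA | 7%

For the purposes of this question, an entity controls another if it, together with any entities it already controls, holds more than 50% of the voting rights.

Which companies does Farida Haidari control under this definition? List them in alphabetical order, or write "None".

Farida holds 100% of Windward, so Farida controls Windward.
Farida holds 59% of Larkspur, so Farida controls Larkspur.
Larkspur holds 78% of Thornfield, so Farida controls Thornfield.
Larkspur holds 60% of Solent, so Farida controls Solent.
Larkspur holds 79% of Brightwater, so Farida controls Brightwater.
Farida and Windward and Larkspur together hold 64% + 6% + 23% = 93% of Everline, so Farida controls Everline.
Thornfield holds 60% of Pellion, so Farida controls Pellion.
No other company's threshold is met.

Brightwater Labs SA, Everline SL, Larkspur Group KK, Pellion Properties AG, Solent Marine Kft, Thornfield Ltd, Windward Marine GmbH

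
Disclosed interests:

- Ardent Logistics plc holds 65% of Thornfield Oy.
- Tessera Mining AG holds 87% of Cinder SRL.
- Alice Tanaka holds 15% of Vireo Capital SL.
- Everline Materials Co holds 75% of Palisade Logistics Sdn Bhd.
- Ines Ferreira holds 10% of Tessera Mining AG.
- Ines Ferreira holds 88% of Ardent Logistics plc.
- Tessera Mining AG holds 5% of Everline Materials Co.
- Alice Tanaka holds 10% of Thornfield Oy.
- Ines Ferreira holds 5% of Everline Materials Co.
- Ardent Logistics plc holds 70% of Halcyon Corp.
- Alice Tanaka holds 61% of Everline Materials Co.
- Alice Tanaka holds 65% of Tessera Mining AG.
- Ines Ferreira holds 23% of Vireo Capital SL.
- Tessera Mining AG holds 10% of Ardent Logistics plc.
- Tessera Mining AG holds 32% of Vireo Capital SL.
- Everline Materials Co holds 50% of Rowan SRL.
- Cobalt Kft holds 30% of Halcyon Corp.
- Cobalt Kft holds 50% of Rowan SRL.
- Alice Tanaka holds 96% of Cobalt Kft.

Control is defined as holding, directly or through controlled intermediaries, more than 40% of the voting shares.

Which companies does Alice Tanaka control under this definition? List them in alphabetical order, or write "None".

Alice holds 65% of Tessera, so Alice controls Tessera.
Alice holds 96% of Cobalt, so Alice controls Cobalt.
Tessera and Alice together hold 32% + 15% = 47% of Vireo, so Alice controls Vireo.
Alice and Tessera together hold 61% + 5% = 66% of Everline, so Alice controls Everline.
Tessera holds 87% of Cinder, so Alice controls Cinder.
Cobalt and Everline together hold 50% + 50% = 100% of Rowan, so Alice controls Rowan.
Everline holds 75% of Palisade, so Alice controls Palisade.
No other company's threshold is met.

Cinder SRL, Cobalt Kft, Everline Materials Co, Palisade Logistics Sdn Bhd, Rowan SRL, Tessera Mining AG, Vireo Capital SL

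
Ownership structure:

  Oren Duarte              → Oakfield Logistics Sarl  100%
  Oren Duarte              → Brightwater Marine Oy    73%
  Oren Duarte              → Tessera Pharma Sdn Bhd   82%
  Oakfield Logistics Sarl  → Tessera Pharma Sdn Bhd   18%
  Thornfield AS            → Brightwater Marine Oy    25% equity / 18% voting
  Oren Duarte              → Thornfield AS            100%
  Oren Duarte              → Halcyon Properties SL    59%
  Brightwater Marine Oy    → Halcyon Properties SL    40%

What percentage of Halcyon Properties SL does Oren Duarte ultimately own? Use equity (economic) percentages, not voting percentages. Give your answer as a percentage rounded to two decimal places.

Oren reaches Halcyon along 3 paths.
Direct stake: 59% = 59%.
Via Brightwater: 73% × 40% = 29.2%.
Via Thornfield → Brightwater: 100% × 25% × 40% = 10%.
Total: 59% + 29.2% + 10% = 98.2%.
Rounded: 98.20%.

98.20%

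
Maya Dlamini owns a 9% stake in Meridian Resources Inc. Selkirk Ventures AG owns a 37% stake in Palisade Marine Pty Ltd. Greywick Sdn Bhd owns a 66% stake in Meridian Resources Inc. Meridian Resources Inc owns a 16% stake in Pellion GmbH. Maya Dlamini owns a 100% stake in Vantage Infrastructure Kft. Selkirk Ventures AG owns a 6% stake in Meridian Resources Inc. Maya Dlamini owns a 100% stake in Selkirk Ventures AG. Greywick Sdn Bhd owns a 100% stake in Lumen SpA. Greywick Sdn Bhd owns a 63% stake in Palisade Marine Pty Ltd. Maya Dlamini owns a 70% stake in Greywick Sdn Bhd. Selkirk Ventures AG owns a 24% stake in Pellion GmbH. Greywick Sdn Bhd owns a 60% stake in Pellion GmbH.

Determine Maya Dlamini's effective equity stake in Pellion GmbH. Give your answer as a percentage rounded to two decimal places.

75.79%

Maya reaches Pellion along 5 paths.
Via Greywick: 70% × 60% = 42%.
Via Greywick → Meridian: 70% × 66% × 16% = 7.392%.
Via Meridian: 9% × 16% = 1.44%.
Via Selkirk → Meridian: 100% × 6% × 16% = 0.96%.
Via Selkirk: 100% × 24% = 24%.
Total: 42% + 7.392% + 1.44% + 0.96% + 24% = 75.792%.
Rounded: 75.79%.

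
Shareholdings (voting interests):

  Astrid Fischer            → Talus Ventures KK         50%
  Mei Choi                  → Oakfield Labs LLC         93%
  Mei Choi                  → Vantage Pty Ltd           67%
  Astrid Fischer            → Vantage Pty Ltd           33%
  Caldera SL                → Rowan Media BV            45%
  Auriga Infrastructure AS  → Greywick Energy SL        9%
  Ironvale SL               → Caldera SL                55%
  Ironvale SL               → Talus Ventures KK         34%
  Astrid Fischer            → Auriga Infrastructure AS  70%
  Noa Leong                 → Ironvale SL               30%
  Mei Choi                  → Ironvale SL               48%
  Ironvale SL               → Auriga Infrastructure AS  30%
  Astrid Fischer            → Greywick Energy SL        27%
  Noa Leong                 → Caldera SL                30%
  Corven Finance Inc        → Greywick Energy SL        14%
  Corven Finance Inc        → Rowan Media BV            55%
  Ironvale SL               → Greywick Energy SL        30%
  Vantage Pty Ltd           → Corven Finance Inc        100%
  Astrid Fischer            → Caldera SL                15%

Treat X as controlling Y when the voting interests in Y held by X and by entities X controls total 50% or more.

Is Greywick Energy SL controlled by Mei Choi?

Mei holds 67% of Vantage, so Mei controls Vantage.
Mei holds 93% of Oakfield, so Mei controls Oakfield.
Vantage holds 100% of Corven, so Mei controls Corven.
Corven holds 55% of Rowan, so Mei controls Rowan.
In Greywick, Mei's side holds only 14%, not ≥ 50%.
So Mei does not control Greywick.

No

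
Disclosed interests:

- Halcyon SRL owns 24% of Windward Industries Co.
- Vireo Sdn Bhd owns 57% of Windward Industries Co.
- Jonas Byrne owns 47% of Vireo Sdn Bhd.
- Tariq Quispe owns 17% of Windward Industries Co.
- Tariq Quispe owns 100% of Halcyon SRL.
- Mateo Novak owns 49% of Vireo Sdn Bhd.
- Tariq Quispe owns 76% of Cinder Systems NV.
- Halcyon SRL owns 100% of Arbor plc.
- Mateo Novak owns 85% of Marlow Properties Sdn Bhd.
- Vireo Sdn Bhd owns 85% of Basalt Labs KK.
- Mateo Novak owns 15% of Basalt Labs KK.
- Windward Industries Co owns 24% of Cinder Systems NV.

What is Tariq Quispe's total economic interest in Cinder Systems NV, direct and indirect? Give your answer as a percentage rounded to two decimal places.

Tariq reaches Cinder along 3 paths.
Via Halcyon → Windward: 100% × 24% × 24% = 5.76%.
Via Windward: 17% × 24% = 4.08%.
Direct stake: 76% = 76%.
Total: 5.76% + 4.08% + 76% = 85.84%.

85.84%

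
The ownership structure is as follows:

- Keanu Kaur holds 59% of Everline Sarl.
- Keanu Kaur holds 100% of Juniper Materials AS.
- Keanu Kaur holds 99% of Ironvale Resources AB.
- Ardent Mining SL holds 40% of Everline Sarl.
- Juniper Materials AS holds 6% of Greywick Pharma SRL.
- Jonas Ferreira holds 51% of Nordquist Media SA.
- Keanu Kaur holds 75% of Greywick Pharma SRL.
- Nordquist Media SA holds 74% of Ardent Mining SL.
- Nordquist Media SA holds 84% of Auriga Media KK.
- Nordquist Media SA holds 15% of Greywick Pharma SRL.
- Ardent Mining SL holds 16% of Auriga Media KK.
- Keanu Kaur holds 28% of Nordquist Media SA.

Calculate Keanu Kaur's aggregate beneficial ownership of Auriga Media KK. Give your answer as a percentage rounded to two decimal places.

26.84%

Keanu reaches Auriga along 2 paths.
Via Nordquist: 28% × 84% = 23.52%.
Via Nordquist → Ardent: 28% × 74% × 16% = 3.3152%.
Total: 23.52% + 3.3152% = 26.8352%.
Rounded: 26.84%.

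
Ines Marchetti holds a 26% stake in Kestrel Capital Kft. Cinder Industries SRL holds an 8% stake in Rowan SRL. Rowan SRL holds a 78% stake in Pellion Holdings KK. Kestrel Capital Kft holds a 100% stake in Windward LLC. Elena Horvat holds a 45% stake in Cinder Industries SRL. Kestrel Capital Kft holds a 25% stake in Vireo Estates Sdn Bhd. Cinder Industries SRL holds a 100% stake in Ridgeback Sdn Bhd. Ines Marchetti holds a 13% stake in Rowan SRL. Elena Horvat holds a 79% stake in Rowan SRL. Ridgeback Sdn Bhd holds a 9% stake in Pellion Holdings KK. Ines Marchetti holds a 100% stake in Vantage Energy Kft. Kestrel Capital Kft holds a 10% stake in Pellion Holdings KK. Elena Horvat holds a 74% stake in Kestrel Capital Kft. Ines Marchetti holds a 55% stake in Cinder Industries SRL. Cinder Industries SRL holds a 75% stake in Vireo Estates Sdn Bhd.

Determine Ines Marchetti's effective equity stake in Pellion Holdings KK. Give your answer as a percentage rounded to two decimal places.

21.12%

Ines reaches Pellion along 4 paths.
Via Cinder → Ridgeback: 55% × 100% × 9% = 4.95%.
Via Kestrel: 26% × 10% = 2.6%.
Via Cinder → Rowan: 55% × 8% × 78% = 3.432%.
Via Rowan: 13% × 78% = 10.14%.
Total: 4.95% + 2.6% + 3.432% + 10.14% = 21.122%.
Rounded: 21.12%.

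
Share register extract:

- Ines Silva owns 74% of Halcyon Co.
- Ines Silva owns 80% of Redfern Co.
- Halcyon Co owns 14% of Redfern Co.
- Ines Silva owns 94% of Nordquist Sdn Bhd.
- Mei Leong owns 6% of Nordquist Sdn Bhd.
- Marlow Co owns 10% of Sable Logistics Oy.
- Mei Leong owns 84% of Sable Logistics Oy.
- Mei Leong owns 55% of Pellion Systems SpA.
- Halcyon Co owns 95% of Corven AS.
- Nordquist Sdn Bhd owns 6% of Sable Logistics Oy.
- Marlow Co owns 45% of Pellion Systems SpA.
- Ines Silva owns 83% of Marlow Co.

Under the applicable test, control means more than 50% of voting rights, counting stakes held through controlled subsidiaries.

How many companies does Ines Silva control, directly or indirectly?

5

Ines holds 74% of Halcyon, so Ines controls Halcyon.
Ines holds 83% of Marlow, so Ines controls Marlow.
Ines holds 94% of Nordquist, so Ines controls Nordquist.
Halcyon holds 95% of Corven, so Ines controls Corven.
Ines and Halcyon together hold 80% + 14% = 94% of Redfern, so Ines controls Redfern.
No other company's threshold is met.
Ines controls 5 companies.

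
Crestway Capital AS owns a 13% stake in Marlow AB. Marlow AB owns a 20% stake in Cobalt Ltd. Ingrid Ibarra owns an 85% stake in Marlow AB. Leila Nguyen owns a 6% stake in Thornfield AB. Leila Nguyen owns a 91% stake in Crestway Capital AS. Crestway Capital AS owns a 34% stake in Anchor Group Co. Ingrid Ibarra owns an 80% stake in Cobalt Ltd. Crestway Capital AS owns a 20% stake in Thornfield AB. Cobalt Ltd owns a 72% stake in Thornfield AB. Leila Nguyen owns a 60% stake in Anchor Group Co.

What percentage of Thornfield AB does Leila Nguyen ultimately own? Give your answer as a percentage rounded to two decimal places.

25.90%

Leila reaches Thornfield along 3 paths.
Via Crestway: 91% × 20% = 18.2%.
Via Crestway → Marlow → Cobalt: 91% × 13% × 20% × 72% = 1.70352%.
Direct stake: 6% = 6%.
Total: 18.2% + 1.70352% + 6% = 25.90352%.
Rounded: 25.90%.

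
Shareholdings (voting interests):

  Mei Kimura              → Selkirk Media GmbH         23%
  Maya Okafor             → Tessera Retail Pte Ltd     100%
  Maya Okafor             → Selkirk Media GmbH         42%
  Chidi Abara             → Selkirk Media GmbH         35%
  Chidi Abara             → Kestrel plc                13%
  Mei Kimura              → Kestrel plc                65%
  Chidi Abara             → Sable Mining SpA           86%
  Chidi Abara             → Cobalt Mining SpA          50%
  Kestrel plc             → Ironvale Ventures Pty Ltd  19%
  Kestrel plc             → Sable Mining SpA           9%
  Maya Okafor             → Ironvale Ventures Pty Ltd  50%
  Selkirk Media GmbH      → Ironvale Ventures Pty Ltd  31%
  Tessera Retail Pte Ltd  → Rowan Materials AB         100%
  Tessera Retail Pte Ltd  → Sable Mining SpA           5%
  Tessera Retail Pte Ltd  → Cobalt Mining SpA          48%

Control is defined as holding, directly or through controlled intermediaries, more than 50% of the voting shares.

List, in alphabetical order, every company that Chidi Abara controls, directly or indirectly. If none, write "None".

Sable Mining SpA

Chidi holds 86% of Sable, so Chidi controls Sable.
No other company's threshold is met.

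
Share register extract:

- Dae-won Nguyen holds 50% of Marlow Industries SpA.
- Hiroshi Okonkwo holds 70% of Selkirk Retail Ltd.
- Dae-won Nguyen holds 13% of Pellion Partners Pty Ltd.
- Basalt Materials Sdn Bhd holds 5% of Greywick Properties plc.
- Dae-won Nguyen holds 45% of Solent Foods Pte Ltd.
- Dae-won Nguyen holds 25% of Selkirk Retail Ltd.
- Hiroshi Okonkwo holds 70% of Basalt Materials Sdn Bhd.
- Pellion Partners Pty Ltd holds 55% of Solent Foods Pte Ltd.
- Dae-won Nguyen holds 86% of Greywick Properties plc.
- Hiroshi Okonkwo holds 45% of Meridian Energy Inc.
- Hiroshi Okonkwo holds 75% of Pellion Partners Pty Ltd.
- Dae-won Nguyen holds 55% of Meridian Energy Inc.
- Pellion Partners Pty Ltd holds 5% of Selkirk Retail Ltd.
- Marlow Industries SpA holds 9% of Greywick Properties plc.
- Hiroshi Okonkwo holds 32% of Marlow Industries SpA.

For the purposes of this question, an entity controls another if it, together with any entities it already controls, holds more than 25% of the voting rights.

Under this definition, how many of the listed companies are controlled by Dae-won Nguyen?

Dae-won holds 50% of Marlow, so Dae-won controls Marlow.
Dae-won and Marlow together hold 86% + 9% = 95% of Greywick, so Dae-won controls Greywick.
Dae-won holds 45% of Solent, so Dae-won controls Solent.
Dae-won holds 55% of Meridian, so Dae-won controls Meridian.
No other company's threshold is met.
Dae-won controls 4 companies.

4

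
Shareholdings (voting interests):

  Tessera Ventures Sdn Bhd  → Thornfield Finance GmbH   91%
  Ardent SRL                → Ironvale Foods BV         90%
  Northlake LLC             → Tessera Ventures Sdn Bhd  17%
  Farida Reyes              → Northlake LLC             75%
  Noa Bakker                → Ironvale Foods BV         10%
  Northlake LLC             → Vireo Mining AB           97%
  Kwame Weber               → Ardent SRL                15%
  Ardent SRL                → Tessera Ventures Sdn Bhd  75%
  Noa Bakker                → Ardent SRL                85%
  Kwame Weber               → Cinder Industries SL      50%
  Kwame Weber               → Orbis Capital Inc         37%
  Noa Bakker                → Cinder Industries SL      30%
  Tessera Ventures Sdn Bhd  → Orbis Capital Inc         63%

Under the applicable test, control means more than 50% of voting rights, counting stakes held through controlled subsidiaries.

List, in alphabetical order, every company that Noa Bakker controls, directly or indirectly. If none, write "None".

Ardent SRL, Ironvale Foods BV, Orbis Capital Inc, Tessera Ventures Sdn Bhd, Thornfield Finance GmbH

Noa holds 85% of Ardent, so Noa controls Ardent.
Ardent holds 75% of Tessera, so Noa controls Tessera.
Ardent and Noa together hold 90% + 10% = 100% of Ironvale, so Noa controls Ironvale.
Tessera holds 91% of Thornfield, so Noa controls Thornfield.
Tessera holds 63% of Orbis, so Noa controls Orbis.
No other company's threshold is met.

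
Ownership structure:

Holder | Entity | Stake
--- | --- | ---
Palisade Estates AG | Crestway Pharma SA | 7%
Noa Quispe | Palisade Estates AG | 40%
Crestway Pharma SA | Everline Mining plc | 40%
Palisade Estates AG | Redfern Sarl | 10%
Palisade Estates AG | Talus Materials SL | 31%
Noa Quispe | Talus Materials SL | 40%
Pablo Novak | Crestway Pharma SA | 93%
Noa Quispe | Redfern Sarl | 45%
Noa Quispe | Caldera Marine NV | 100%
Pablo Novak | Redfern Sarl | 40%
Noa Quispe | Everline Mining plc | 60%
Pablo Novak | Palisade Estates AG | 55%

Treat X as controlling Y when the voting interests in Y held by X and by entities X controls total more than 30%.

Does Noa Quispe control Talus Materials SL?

Noa holds 40% of Palisade, so Noa controls Palisade.
Palisade and Noa together hold 31% + 40% = 71% of Talus, so Noa controls Talus.

Yes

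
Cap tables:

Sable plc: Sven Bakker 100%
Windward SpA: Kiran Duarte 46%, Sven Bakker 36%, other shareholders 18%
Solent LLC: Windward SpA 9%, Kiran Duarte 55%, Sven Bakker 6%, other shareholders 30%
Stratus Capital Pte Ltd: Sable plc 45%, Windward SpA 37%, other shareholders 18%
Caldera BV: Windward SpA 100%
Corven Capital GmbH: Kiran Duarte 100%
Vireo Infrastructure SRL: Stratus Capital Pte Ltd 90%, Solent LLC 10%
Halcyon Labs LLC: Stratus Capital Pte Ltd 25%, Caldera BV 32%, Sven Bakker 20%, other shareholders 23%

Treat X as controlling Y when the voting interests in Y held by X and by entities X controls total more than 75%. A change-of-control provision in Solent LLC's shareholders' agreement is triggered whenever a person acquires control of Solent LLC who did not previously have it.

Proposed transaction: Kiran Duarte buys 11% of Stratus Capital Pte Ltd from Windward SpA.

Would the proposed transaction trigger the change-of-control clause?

The purchase adds only to Kiran's holdings (Windward's stake shrinks), so Kiran is the only person who could newly come to control Solent.
Kiran holds 100% of Corven, so Kiran controls Corven.
In Solent, Kiran's side holds only 55%, not > 75%.
So before the transaction, Kiran does not control Solent.
After the purchase, Kiran holds 11% of Stratus directly, and Windward's stake falls to 26%.
Kiran's side now holds 11% of Stratus, not > 75%, so Kiran still does not control Stratus.
After the transaction, Kiran's side holds 55% of Solent, not > 75%, so Kiran still does not control Solent.
No new person acquires control, so the clause is not triggered.

No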